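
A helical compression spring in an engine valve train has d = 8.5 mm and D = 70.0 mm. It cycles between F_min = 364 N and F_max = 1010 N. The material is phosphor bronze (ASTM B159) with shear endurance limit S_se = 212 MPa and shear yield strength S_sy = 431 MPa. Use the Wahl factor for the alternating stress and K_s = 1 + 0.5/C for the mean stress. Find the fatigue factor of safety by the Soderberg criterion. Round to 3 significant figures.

0.988

C = D/d = 70.0/8.5 = 8.2353; K_W = (4C−1)/(4C−4)+0.615/C = 1.1783; K_s = 1+0.5/C = 1.0607
F_a = (F_max−F_min)/2 = 323 N; F_m = (F_max+F_min)/2 = 687 N
τ_a = K_W·8F_aD/(πd³) = 1.1783 × 93.753 = 110.47 MPa
τ_m = K_s·8F_mD/(πd³) = 1.0607 × 199.41 = 211.51 MPa
Soderberg: 1/n_f = τ_a/S_se + τ_m/S_sy = 110.47/212 + 211.51/431 = 0.52110 + 0.49075 = 1.0118
n_f = 1/1.0118 = 0.9883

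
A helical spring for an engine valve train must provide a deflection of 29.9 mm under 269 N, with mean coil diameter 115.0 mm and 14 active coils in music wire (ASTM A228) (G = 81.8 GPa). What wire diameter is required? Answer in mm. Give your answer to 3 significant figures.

Required rate k = F/δ = 269/29.9 = 8.9967 N/mm
d = (8D³N_a·k / G)^(1/4) = (8·115.0³·14·8.9967 / (81.8×10³))^0.25
  = (18734)^0.25 = 11.6993 mm

11.7 mm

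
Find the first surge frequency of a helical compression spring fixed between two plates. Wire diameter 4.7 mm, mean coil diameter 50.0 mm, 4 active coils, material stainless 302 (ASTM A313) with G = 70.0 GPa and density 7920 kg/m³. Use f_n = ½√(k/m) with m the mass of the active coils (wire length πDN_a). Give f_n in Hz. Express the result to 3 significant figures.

157 Hz

k = Gd⁴/(8D³N_a) = (70.0×10³)(4.7⁴)/(8·50.0³·4) = 8.5394 N/mm = 8539.4 N/m
Wire length L = πDN_a = π·50.0·4 = 628.32 mm
m = ρ·(πd²/4)·L = 7920 × 17.349×10⁻⁶ m² × 0.62832 m = 0.086336 kg
f_n = ½√(k/m) = 0.5·√(8539.4/0.086336) = 0.5·√(98910) = 157.25 Hz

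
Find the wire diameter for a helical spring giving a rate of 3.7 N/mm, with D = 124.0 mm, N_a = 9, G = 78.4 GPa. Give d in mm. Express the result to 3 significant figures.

8.97 mm

d = (8D³N_a·k / G)^(1/4) = (8·124.0³·9·3.7 / (78.4×10³))^0.25
  = (6478.6)^0.25 = 8.9716 mm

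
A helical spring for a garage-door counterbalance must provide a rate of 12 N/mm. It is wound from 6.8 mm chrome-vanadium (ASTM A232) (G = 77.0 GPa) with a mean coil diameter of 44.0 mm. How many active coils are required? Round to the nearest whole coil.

20

N_a = Gd⁴/(8D³k) = (77.0×10³ × 6.8⁴)/(8 × 44.0³ × 12)
    = 1.64637e+08 / 8.17766e+06 = 20.13 → 20 coils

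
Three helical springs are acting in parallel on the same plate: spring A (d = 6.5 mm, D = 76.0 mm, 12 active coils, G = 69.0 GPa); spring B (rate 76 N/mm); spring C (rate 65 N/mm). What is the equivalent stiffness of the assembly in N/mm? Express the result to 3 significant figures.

k_A = Gd⁴/(8D³N_a) = (69.0×10³)(6.5⁴)/(8·76.0³·12) = 2.9227 N/mm
Parallel: k_eq = 2.9227 + 76 + 65 = 143.92 N/mm

144 N/mm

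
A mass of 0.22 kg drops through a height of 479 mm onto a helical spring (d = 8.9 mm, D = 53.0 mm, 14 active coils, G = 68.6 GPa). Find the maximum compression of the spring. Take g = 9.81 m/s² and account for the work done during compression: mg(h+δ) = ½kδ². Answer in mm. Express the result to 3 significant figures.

9.03 mm

k = Gd⁴/(8D³N_a) = (68.6×10³)(8.9⁴)/(8·53.0³·14) = 25.813 N/mm
W = mg = 0.22 × 9.81 = 2.1582 N
½kδ² − Wδ − Wh = 0 → δ = (W + √(W² + 2kWh))/k
δ = (2.1582 + √(4.6578 + 53369.8))/25.813 = (2.1582 + 231.03)/25.813 = 9.0337 mm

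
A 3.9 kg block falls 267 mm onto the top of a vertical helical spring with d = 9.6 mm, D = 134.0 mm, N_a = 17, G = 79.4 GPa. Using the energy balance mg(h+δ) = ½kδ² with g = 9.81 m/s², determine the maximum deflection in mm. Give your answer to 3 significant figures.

120 mm

k = Gd⁴/(8D³N_a) = (79.4×10³)(9.6⁴)/(8·134.0³·17) = 2.0609 N/mm
W = mg = 3.9 × 9.81 = 38.259 N
½kδ² − Wδ − Wh = 0 → δ = (W + √(W² + 2kWh))/k
δ = (38.259 + √(1463.8 + 42104.4))/2.0609 = (38.259 + 208.73)/2.0609 = 119.85 mm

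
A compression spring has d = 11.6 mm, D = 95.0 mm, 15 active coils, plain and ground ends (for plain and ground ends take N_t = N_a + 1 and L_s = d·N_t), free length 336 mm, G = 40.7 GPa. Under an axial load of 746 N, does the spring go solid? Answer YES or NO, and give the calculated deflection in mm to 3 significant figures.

NO, δ = 104 mm

k = Gd⁴/(8D³N_a) = (40.7×10³)(11.6⁴)/(8·95.0³·15) = 7.1627 N/mm
N_t = 16; L_s = 11.6·16 = 185.6 mm; δ_solid = L₀ − L_s = 336 − 185.6 = 150.4 mm
δ = F/k = 746/7.1627 = 104.15 mm
δ < δ_solid → spring does not go solid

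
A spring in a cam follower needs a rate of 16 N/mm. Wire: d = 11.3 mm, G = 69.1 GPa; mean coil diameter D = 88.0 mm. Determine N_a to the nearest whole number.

13

N_a = Gd⁴/(8D³k) = (69.1×10³ × 11.3⁴)/(8 × 88.0³ × 16)
    = 1.12666e+09 / 8.72284e+07 = 12.92 → 13 coils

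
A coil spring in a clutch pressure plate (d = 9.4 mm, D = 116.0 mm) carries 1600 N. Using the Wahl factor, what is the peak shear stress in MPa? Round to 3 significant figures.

Spring index C = D/d = 116.0/9.4 = 12.3404
K_W = (4C−1)/(4C−4) + 0.615/C = 48.362/45.362 + 0.0498 = 1.1160
τ₀ = 8FD/(πd³) = 8·1600·116.0/(π·9.4³) = 1.4848e+06/2609.4 = 569.03 MPa
τ_max = K·τ₀ = 1.1160 × 569.03 = 635.02 MPa

635 MPa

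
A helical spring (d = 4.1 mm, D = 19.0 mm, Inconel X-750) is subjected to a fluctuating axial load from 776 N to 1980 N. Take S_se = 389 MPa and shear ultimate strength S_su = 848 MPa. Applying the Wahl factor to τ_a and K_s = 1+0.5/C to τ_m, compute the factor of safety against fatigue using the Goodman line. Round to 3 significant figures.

0.368

C = D/d = 19.0/4.1 = 4.6341; K_W = (4C−1)/(4C−4)+0.615/C = 1.3391; K_s = 1+0.5/C = 1.1079
F_a = (F_max−F_min)/2 = 602 N; F_m = (F_max+F_min)/2 = 1378 N
τ_a = K_W·8F_aD/(πd³) = 1.3391 × 422.61 = 565.91 MPa
τ_m = K_s·8F_mD/(πd³) = 1.1079 × 967.37 = 1071.7 MPa
Goodman: 1/n_f = τ_a/S_se + τ_m/S_su = 565.91/389 + 1071.7/848 = 1.45478 + 1.26385 = 2.7186
n_f = 1/2.7186 = 0.3678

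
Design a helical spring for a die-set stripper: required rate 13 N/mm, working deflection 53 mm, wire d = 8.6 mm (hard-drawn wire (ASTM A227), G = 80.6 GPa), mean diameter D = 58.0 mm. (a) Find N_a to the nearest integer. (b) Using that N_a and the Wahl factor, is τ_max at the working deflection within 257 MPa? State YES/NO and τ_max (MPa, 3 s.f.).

(a) 22 coils; (b) YES, τ_max = 193 MPa

N_a = Gd⁴/(8D³k) = (80.6×10³)(8.6⁴)/(8·58.0³·13) = 21.73 → N_a = 22
Actual rate k = Gd⁴/(8D³·22) = 12.839 N/mm
Working load F = kδ = 12.839·53 = 680.47 N
C = 58.0/8.6 = 6.7442; K_W = (4C−1)/(4C−4)+0.615/C = 1.2218
τ_max = K_W·8FD/(πd³) = 1.2218·158.01 = 193.05 MPa
τ_max ≤ 257 MPa → acceptable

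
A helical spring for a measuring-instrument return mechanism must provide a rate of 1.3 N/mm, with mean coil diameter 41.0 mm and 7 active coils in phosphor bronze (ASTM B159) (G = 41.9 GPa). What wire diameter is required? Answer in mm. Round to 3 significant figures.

3.31 mm

d = (8D³N_a·k / G)^(1/4) = (8·41.0³·7·1.3 / (41.9×10³))^0.25
  = (119.75)^0.25 = 3.3080 mm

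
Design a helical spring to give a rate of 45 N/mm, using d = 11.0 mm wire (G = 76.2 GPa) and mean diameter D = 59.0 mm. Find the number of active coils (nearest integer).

N_a = Gd⁴/(8D³k) = (76.2×10³ × 11.0⁴)/(8 × 59.0³ × 45)
    = 1.11564e+09 / 7.39364e+07 = 15.09 → 15 coils

15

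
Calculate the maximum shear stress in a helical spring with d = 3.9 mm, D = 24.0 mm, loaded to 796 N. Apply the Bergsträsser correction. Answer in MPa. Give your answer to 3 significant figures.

1010 MPa

Spring index C = D/d = 24.0/3.9 = 6.1538
K_B = (4C+2)/(4C−3) = 26.615/21.615 = 1.2313
τ₀ = 8FD/(πd³) = 8·796·24.0/(π·3.9³) = 152832/186.36 = 820.11 MPa
τ_max = K·τ₀ = 1.2313 × 820.11 = 1009.8 MPa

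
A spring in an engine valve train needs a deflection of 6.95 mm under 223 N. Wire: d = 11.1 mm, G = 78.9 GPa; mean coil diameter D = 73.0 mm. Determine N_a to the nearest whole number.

12

Required rate k = F/δ = 223/6.95 = 32.086 N/mm
N_a = Gd⁴/(8D³k) = (78.9×10³ × 11.1⁴)/(8 × 73.0³ × 32.086)
    = 1.19776e+09 / 9.9857e+07 = 11.99 → 12 coils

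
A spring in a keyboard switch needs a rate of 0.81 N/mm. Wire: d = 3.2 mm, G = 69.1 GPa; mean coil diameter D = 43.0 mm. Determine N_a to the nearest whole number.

N_a = Gd⁴/(8D³k) = (69.1×10³ × 3.2⁴)/(8 × 43.0³ × 0.81)
    = 7.24566e+06 / 515205 = 14.06 → 14 coils

14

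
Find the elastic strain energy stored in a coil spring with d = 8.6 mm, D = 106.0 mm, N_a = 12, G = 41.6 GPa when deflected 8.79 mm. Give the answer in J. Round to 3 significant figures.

k = Gd⁴/(8D³N_a) = (41.6×10³)(8.6⁴)/(8·106.0³·12) = 1.9902 N/mm
U = ½kδ² = 0.5 × 1.9902 × 8.79² = 76.886 N·mm = 0.076886 J

0.0769 J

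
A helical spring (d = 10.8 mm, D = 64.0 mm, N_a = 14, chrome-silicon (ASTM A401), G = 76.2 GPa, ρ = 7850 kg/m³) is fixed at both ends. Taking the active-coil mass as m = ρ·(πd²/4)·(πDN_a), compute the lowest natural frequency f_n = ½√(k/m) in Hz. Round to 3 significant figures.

66.0 Hz

k = Gd⁴/(8D³N_a) = (76.2×10³)(10.8⁴)/(8·64.0³·14) = 35.31 N/mm = 35310 N/m
Wire length L = πDN_a = π·64.0·14 = 2814.9 mm
m = ρ·(πd²/4)·L = 7850 × 91.609×10⁻⁶ m² × 2.8149 m = 2.0243 kg
f_n = ½√(k/m) = 0.5·√(35310/2.0243) = 0.5·√(17443) = 66.036 Hz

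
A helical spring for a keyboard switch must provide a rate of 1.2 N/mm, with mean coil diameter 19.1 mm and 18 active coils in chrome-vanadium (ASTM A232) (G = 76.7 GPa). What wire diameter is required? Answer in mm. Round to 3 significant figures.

d = (8D³N_a·k / G)^(1/4) = (8·19.1³·18·1.2 / (76.7×10³))^0.25
  = (15.698)^0.25 = 1.9905 mm

1.99 mm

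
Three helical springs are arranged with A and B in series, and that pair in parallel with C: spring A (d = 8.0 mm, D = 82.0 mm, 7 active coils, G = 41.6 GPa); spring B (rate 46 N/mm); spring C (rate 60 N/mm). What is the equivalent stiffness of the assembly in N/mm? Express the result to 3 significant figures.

k_A = Gd⁴/(8D³N_a) = (41.6×10³)(8.0⁴)/(8·82.0³·7) = 5.5185 N/mm
Springs A,B series: k_AB = 1/(1/5.5185+1/46) = 4.9274 N/mm; parallel with C: k_eq = 4.9274+60 = 64.927 N/mm

64.9 N/mm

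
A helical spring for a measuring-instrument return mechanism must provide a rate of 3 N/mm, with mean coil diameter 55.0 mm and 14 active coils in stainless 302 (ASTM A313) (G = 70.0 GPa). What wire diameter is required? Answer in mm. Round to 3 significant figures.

d = (8D³N_a·k / G)^(1/4) = (8·55.0³·14·3 / (70.0×10³))^0.25
  = (798.6)^0.25 = 5.3160 mm

5.32 mm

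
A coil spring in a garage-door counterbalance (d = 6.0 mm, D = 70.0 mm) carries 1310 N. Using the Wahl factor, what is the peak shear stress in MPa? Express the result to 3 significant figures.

Spring index C = D/d = 70.0/6.0 = 11.6667
K_W = (4C−1)/(4C−4) + 0.615/C = 45.667/42.667 + 0.0527 = 1.1230
τ₀ = 8FD/(πd³) = 8·1310·70.0/(π·6.0³) = 733600/678.58 = 1081.1 MPa
τ_max = K·τ₀ = 1.1230 × 1081.1 = 1214.1 MPa

1210 MPa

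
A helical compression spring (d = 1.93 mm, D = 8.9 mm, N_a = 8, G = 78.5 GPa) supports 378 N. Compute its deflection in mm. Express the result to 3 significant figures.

k = Gd⁴/(8D³N_a) = (78.5×10³)(1.93⁴)/(8·8.9³·8) = 24.141 N/mm
δ = F/k = 378 / 24.141 = 15.658 mm

15.7 mm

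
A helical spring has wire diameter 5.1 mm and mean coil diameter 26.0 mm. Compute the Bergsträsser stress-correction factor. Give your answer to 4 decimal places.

C = D/d = 26.0/5.1 = 5.0980
K_B = (4C+2)/(4C−3) = 22.392/17.392 = 1.2875

1.2875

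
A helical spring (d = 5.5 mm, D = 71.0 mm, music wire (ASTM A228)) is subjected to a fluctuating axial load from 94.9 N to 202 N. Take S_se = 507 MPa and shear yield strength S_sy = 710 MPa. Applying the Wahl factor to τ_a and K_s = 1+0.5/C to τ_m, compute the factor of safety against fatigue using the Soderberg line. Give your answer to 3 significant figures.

C = D/d = 71.0/5.5 = 12.9091; K_W = (4C−1)/(4C−4)+0.615/C = 1.1106; K_s = 1+0.5/C = 1.0387
F_a = (F_max−F_min)/2 = 53.55 N; F_m = (F_max+F_min)/2 = 148.45 N
τ_a = K_W·8F_aD/(πd³) = 1.1106 × 58.193 = 64.63 MPa
τ_m = K_s·8F_mD/(πd³) = 1.0387 × 161.32 = 167.57 MPa
Soderberg: 1/n_f = τ_a/S_se + τ_m/S_sy = 64.63/507 + 167.57/710 = 0.12748 + 0.23601 = 0.36349
n_f = 1/0.36349 = 2.751

2.75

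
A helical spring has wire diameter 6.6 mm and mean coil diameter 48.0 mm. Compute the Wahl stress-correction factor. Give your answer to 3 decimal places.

C = D/d = 48.0/6.6 = 7.2727
K_W = (4C−1)/(4C−4) + 0.615/C = 28.091/25.091 + 0.0846 = 1.2041

1.204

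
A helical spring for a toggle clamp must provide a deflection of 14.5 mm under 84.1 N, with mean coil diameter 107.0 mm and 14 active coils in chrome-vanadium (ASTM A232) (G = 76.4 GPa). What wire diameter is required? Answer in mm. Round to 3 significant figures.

Required rate k = F/δ = 84.1/14.5 = 5.8 N/mm
d = (8D³N_a·k / G)^(1/4) = (8·107.0³·14·5.8 / (76.4×10³))^0.25
  = (10416)^0.25 = 10.1024 mm

10.1 mm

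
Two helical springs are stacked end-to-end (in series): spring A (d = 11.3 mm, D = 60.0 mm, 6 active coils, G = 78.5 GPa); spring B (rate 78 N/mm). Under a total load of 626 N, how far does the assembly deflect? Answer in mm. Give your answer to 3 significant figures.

13.1 mm

k_A = Gd⁴/(8D³N_a) = (78.5×10³)(11.3⁴)/(8·60.0³·6) = 123.45 N/mm
Series: 1/k_eq = 1/123.45 + 1/78 = 0.020921; k_eq = 47.799 N/mm
δ = F/k_eq = 626/47.799 = 13.097 mm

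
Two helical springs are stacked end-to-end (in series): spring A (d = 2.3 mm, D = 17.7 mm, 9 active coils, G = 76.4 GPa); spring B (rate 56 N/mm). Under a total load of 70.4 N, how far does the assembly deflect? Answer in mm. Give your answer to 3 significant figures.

14.4 mm

k_A = Gd⁴/(8D³N_a) = (76.4×10³)(2.3⁴)/(8·17.7³·9) = 5.3549 N/mm
Series: 1/k_eq = 1/5.3549 + 1/56 = 0.2046; k_eq = 4.8875 N/mm
δ = F/k_eq = 70.4/4.8875 = 14.404 mm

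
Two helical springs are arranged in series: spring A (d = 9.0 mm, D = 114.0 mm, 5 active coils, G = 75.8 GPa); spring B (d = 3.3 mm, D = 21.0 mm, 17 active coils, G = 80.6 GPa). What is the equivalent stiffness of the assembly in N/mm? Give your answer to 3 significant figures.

3.99 N/mm

k_A = Gd⁴/(8D³N_a) = (75.8×10³)(9.0⁴)/(8·114.0³·5) = 8.392 N/mm
k_B = Gd⁴/(8D³N_a) = (80.6×10³)(3.3⁴)/(8·21.0³·17) = 7.5892 N/mm
Series: 1/k_eq = 1/8.392 + 1/7.5892 = 0.25093; k_eq = 3.9852 N/mm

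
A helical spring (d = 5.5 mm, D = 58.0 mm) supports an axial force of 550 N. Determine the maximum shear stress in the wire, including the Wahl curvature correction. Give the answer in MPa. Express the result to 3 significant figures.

555 MPa

Spring index C = D/d = 58.0/5.5 = 10.5455
K_W = (4C−1)/(4C−4) + 0.615/C = 41.182/38.182 + 0.0583 = 1.1369
τ₀ = 8FD/(πd³) = 8·550·58.0/(π·5.5³) = 255200/522.68 = 488.25 MPa
τ_max = K·τ₀ = 1.1369 × 488.25 = 555.09 MPa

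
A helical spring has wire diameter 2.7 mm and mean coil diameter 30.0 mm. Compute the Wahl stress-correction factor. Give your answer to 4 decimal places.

C = D/d = 30.0/2.7 = 11.1111
K_W = (4C−1)/(4C−4) + 0.615/C = 43.444/40.444 + 0.0554 = 1.1295

1.1295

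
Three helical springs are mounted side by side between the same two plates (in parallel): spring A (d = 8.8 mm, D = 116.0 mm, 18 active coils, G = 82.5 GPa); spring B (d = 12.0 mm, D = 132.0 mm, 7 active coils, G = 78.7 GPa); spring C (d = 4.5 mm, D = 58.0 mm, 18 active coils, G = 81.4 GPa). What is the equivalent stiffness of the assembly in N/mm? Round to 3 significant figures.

k_A = Gd⁴/(8D³N_a) = (82.5×10³)(8.8⁴)/(8·116.0³·18) = 2.2011 N/mm
k_B = Gd⁴/(8D³N_a) = (78.7×10³)(12.0⁴)/(8·132.0³·7) = 12.67 N/mm
k_C = Gd⁴/(8D³N_a) = (81.4×10³)(4.5⁴)/(8·58.0³·18) = 1.188 N/mm
Parallel: k_eq = 2.2011 + 12.67 + 1.188 = 16.06 N/mm

16.1 N/mm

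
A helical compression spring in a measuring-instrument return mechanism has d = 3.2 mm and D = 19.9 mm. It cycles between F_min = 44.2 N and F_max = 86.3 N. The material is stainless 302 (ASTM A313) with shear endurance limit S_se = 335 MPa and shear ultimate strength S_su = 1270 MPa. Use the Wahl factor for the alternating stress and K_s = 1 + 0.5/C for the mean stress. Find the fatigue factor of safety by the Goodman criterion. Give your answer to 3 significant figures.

C = D/d = 19.9/3.2 = 6.2187; K_W = (4C−1)/(4C−4)+0.615/C = 1.2426; K_s = 1+0.5/C = 1.0804
F_a = (F_max−F_min)/2 = 21.05 N; F_m = (F_max+F_min)/2 = 65.25 N
τ_a = K_W·8F_aD/(πd³) = 1.2426 × 32.553 = 40.451 MPa
τ_m = K_s·8F_mD/(πd³) = 1.0804 × 100.91 = 109.02 MPa
Goodman: 1/n_f = τ_a/S_se + τ_m/S_su = 40.451/335 + 109.02/1270 = 0.12075 + 0.08584 = 0.20659
n_f = 1/0.20659 = 4.84

4.84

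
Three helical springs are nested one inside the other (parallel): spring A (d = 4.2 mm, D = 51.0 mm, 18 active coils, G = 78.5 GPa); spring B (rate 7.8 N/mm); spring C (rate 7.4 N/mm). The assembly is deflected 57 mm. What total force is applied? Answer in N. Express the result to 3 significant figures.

k_A = Gd⁴/(8D³N_a) = (78.5×10³)(4.2⁴)/(8·51.0³·18) = 1.2788 N/mm
Parallel: k_eq = 1.2788 + 7.8 + 7.4 = 16.479 N/mm
F = k_eq·δ = 16.479·57 = 939.29 N

939 N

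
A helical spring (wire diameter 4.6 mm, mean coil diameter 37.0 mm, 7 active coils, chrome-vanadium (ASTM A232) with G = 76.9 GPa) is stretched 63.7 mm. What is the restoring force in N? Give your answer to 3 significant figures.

k = Gd⁴/(8D³N_a) = (76.9×10³)(4.6⁴)/(8·37.0³·7) = 12.138 N/mm
F = k·δ = 12.138 × 63.7 = 773.22 N

773 N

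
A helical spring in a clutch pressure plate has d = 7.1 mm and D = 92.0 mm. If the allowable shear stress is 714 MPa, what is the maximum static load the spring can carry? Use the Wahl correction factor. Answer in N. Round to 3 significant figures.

C = D/d = 92.0/7.1 = 12.9577
K_W = (4C−1)/(4C−4) + 0.615/C = 50.831/47.831 + 0.0475 = 1.1102
τ_max = K·8FD/(πd³) → F_max = τ_allow·πd³/(8DK)
F_max = 714·π·7.1³/(8·92.0·1.1102) = 8.0283e+05/817.09 = 982.54 N

983 N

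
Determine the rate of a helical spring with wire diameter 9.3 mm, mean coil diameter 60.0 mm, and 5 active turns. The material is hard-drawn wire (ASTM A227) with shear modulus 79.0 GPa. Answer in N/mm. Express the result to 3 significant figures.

k = Gd⁴/(8D³N_a) = (79.0×10³ × 9.3⁴) / (8 × 60.0³ × 5)
  = 5.90961e+08 / 8.64e+06 = 68.398 N/mm

68.4 N/mm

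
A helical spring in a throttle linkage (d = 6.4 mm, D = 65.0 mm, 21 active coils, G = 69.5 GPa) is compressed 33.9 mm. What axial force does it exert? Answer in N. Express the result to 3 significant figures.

k = Gd⁴/(8D³N_a) = (69.5×10³)(6.4⁴)/(8·65.0³·21) = 2.5273 N/mm
F = k·δ = 2.5273 × 33.9 = 85.675 N

85.7 N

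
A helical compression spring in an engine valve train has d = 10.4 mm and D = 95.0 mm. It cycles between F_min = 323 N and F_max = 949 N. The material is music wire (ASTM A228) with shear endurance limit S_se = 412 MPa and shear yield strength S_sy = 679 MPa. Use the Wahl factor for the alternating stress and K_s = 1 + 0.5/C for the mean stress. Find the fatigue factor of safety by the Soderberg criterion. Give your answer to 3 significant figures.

C = D/d = 95.0/10.4 = 9.1346; K_W = (4C−1)/(4C−4)+0.615/C = 1.1595; K_s = 1+0.5/C = 1.0547
F_a = (F_max−F_min)/2 = 313 N; F_m = (F_max+F_min)/2 = 636 N
τ_a = K_W·8F_aD/(πd³) = 1.1595 × 67.314 = 78.053 MPa
τ_m = K_s·8F_mD/(πd³) = 1.0547 × 136.78 = 144.27 MPa
Soderberg: 1/n_f = τ_a/S_se + τ_m/S_sy = 78.053/412 + 144.27/679 = 0.18945 + 0.21247 = 0.40192
n_f = 1/0.40192 = 2.488

2.49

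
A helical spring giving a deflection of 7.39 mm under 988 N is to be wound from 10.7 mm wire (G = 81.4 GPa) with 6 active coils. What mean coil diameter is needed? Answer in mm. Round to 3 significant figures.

Required rate k = F/δ = 988/7.39 = 133.69 N/mm
D = (Gd⁴/(8N_a·k))^(1/3) = (81.4×10³·10.7⁴/(8·6·133.69))^(1/3)
  = (166267)^(1/3) = 54.9881 mm

55.0 mm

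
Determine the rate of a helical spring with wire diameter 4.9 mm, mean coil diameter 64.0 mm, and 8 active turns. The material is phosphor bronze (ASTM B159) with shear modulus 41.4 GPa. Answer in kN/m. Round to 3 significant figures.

k = Gd⁴/(8D³N_a) = (41.4×10³ × 4.9⁴) / (8 × 64.0³ × 8)
  = 2.38663e+07 / 1.67772e+07 = 1.4225 N/mm

1.42 kN/m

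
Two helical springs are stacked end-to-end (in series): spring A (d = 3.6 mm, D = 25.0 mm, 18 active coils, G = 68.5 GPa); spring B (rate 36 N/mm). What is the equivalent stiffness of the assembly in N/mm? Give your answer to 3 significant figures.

k_A = Gd⁴/(8D³N_a) = (68.5×10³)(3.6⁴)/(8·25.0³·18) = 5.1135 N/mm
Series: 1/k_eq = 1/5.1135 + 1/36 = 0.22334; k_eq = 4.4775 N/mm

4.48 N/mm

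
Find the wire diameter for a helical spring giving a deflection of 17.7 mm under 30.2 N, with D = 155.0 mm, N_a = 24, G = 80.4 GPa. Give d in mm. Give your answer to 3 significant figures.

11.1 mm

Required rate k = F/δ = 30.2/17.7 = 1.7062 N/mm
d = (8D³N_a·k / G)^(1/4) = (8·155.0³·24·1.7062 / (80.4×10³))^0.25
  = (15173)^0.25 = 11.0986 mm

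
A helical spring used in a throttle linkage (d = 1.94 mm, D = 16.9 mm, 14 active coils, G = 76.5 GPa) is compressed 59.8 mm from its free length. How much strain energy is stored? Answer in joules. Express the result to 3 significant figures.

3.58 J

k = Gd⁴/(8D³N_a) = (76.5×10³)(1.94⁴)/(8·16.9³·14) = 2.0044 N/mm
U = ½kδ² = 0.5 × 2.0044 × 59.8² = 3584 N·mm = 3.584 J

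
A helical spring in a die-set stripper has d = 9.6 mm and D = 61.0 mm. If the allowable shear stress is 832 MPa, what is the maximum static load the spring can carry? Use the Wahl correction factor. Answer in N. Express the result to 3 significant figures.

C = D/d = 61.0/9.6 = 6.3542
K_W = (4C−1)/(4C−4) + 0.615/C = 24.417/21.417 + 0.0968 = 1.2369
τ_max = K·8FD/(πd³) → F_max = τ_allow·πd³/(8DK)
F_max = 832·π·9.6³/(8·61.0·1.2369) = 2.3125e+06/603.59 = 3831.3 N

3830 N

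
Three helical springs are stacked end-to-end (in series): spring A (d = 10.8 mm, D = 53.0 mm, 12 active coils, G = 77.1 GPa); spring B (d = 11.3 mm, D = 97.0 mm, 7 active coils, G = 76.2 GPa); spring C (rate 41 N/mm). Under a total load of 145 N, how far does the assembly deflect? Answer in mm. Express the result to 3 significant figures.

k_A = Gd⁴/(8D³N_a) = (77.1×10³)(10.8⁴)/(8·53.0³·12) = 73.392 N/mm
k_B = Gd⁴/(8D³N_a) = (76.2×10³)(11.3⁴)/(8·97.0³·7) = 24.309 N/mm
Series: 1/k_eq = 1/73.392 + 1/24.309 + 1/41 = 0.079153; k_eq = 12.634 N/mm
δ = F/k_eq = 145/12.634 = 11.477 mm

11.5 mm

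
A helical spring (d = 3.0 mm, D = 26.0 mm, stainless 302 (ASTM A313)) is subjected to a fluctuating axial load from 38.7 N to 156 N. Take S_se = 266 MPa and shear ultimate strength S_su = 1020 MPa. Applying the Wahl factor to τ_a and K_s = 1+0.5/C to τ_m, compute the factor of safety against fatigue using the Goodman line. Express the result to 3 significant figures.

1.14

C = D/d = 26.0/3.0 = 8.6667; K_W = (4C−1)/(4C−4)+0.615/C = 1.1688; K_s = 1+0.5/C = 1.0577
F_a = (F_max−F_min)/2 = 58.65 N; F_m = (F_max+F_min)/2 = 97.35 N
τ_a = K_W·8F_aD/(πd³) = 1.1688 × 143.82 = 168.09 MPa
τ_m = K_s·8F_mD/(πd³) = 1.0577 × 238.72 = 252.49 MPa
Goodman: 1/n_f = τ_a/S_se + τ_m/S_su = 168.09/266 + 252.49/1020 = 0.63193 + 0.24754 = 0.87947
n_f = 1/0.87947 = 1.137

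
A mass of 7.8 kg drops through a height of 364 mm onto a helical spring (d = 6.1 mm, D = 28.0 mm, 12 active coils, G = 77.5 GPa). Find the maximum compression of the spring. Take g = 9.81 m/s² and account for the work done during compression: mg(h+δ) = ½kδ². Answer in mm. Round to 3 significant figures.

k = Gd⁴/(8D³N_a) = (77.5×10³)(6.1⁴)/(8·28.0³·12) = 50.919 N/mm
W = mg = 7.8 × 9.81 = 76.518 N
½kδ² − Wδ − Wh = 0 → δ = (W + √(W² + 2kWh))/k
δ = (76.518 + √(5855 + 2.83642e+06))/50.919 = (76.518 + 1685.9)/50.919 = 34.613 mm

34.6 mm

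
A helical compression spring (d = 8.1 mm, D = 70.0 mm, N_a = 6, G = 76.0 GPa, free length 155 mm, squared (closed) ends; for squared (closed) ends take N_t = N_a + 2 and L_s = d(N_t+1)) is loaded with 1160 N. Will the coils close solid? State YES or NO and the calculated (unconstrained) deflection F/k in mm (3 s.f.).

NO, δ = 58.4 mm

k = Gd⁴/(8D³N_a) = (76.0×10³)(8.1⁴)/(8·70.0³·6) = 19.871 N/mm
N_t = 8; L_s = 8.1·9 = 72.9 mm; δ_solid = L₀ − L_s = 155 − 72.9 = 82.1 mm
δ = F/k = 1160/19.871 = 58.377 mm
δ < δ_solid → spring does not go solid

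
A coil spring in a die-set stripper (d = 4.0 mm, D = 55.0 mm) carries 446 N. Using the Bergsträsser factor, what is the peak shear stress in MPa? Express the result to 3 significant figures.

Spring index C = D/d = 55.0/4.0 = 13.7500
K_B = (4C+2)/(4C−3) = 57.000/52.000 = 1.0962
τ₀ = 8FD/(πd³) = 8·446·55.0/(π·4.0³) = 196240/201.06 = 976.02 MPa
τ_max = K·τ₀ = 1.0962 × 976.02 = 1069.9 MPa

1070 MPa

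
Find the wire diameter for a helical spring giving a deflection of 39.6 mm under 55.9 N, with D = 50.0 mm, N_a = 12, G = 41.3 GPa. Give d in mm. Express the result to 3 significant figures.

4.50 mm

Required rate k = F/δ = 55.9/39.6 = 1.4116 N/mm
d = (8D³N_a·k / G)^(1/4) = (8·50.0³·12·1.4116 / (41.3×10³))^0.25
  = (410.15)^0.25 = 4.5003 mm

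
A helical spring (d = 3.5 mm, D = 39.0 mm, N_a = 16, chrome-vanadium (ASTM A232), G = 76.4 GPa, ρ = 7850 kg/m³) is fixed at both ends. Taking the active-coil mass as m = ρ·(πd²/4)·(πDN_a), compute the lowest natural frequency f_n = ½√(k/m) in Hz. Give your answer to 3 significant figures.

50.5 Hz

k = Gd⁴/(8D³N_a) = (76.4×10³)(3.5⁴)/(8·39.0³·16) = 1.5099 N/mm = 1509.9 N/m
Wire length L = πDN_a = π·39.0·16 = 1960.4 mm
m = ρ·(πd²/4)·L = 7850 × 9.6211×10⁻⁶ m² × 1.9604 m = 0.14806 kg
f_n = ½√(k/m) = 0.5·√(1509.9/0.14806) = 0.5·√(10198) = 50.494 Hz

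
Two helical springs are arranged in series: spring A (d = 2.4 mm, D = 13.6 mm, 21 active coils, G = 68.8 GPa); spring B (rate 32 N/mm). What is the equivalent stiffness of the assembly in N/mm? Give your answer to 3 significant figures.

4.62 N/mm

k_A = Gd⁴/(8D³N_a) = (68.8×10³)(2.4⁴)/(8·13.6³·21) = 5.4014 N/mm
Series: 1/k_eq = 1/5.4014 + 1/32 = 0.21639; k_eq = 4.6214 N/mm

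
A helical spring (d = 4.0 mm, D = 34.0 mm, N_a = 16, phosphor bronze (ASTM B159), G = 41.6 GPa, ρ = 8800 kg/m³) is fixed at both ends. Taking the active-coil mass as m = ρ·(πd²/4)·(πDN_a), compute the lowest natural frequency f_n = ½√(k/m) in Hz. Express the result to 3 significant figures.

k = Gd⁴/(8D³N_a) = (41.6×10³)(4.0⁴)/(8·34.0³·16) = 2.1168 N/mm = 2116.8 N/m
Wire length L = πDN_a = π·34.0·16 = 1709 mm
m = ρ·(πd²/4)·L = 8800 × 12.566×10⁻⁶ m² × 1.709 m = 0.18899 kg
f_n = ½√(k/m) = 0.5·√(2116.8/0.18899) = 0.5·√(11201) = 52.917 Hz

52.9 Hz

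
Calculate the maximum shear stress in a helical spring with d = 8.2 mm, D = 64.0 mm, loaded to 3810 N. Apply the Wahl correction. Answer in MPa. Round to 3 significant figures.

1340 MPa

Spring index C = D/d = 64.0/8.2 = 7.8049
K_W = (4C−1)/(4C−4) + 0.615/C = 30.220/27.220 + 0.0788 = 1.1890
τ₀ = 8FD/(πd³) = 8·3810·64.0/(π·8.2³) = 1.95072e+06/1732.2 = 1126.2 MPa
τ_max = K·τ₀ = 1.1890 × 1126.2 = 1339 MPa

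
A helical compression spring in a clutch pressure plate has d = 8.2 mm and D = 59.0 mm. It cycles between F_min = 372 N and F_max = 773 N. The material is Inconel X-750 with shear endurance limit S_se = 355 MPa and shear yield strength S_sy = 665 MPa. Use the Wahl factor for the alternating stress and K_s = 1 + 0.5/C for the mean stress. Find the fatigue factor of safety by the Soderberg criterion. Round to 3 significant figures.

2.29

C = D/d = 59.0/8.2 = 7.1951; K_W = (4C−1)/(4C−4)+0.615/C = 1.2065; K_s = 1+0.5/C = 1.0695
F_a = (F_max−F_min)/2 = 200.5 N; F_m = (F_max+F_min)/2 = 572.5 N
τ_a = K_W·8F_aD/(πd³) = 1.2065 × 54.634 = 65.918 MPa
τ_m = K_s·8F_mD/(πd³) = 1.0695 × 156 = 166.84 MPa
Soderberg: 1/n_f = τ_a/S_se + τ_m/S_sy = 65.918/355 + 166.84/665 = 0.18569 + 0.25089 = 0.43657
n_f = 1/0.43657 = 2.291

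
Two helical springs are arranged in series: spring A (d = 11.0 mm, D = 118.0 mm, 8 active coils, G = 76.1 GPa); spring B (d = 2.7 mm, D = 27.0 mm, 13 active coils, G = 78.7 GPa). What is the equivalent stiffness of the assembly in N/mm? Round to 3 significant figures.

1.71 N/mm

k_A = Gd⁴/(8D³N_a) = (76.1×10³)(11.0⁴)/(8·118.0³·8) = 10.596 N/mm
k_B = Gd⁴/(8D³N_a) = (78.7×10³)(2.7⁴)/(8·27.0³·13) = 2.0432 N/mm
Series: 1/k_eq = 1/10.596 + 1/2.0432 = 0.58381; k_eq = 1.7129 N/mm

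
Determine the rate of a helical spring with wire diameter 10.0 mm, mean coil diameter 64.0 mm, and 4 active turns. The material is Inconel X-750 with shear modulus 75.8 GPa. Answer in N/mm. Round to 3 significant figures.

k = Gd⁴/(8D³N_a) = (75.8×10³ × 10.0⁴) / (8 × 64.0³ × 4)
  = 7.58e+08 / 8.38861e+06 = 90.361 N/mm

90.4 N/mm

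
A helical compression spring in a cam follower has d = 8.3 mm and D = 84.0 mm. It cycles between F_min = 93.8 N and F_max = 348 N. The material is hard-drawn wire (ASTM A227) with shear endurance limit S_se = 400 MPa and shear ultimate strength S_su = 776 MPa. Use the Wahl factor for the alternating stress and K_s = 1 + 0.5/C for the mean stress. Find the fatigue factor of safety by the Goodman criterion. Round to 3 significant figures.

4.04

C = D/d = 84.0/8.3 = 10.1205; K_W = (4C−1)/(4C−4)+0.615/C = 1.1430; K_s = 1+0.5/C = 1.0494
F_a = (F_max−F_min)/2 = 127.1 N; F_m = (F_max+F_min)/2 = 220.9 N
τ_a = K_W·8F_aD/(πd³) = 1.1430 × 47.548 = 54.347 MPa
τ_m = K_s·8F_mD/(πd³) = 1.0494 × 82.638 = 86.721 MPa
Goodman: 1/n_f = τ_a/S_se + τ_m/S_su = 54.347/400 + 86.721/776 = 0.13587 + 0.11175 = 0.24762
n_f = 1/0.24762 = 4.038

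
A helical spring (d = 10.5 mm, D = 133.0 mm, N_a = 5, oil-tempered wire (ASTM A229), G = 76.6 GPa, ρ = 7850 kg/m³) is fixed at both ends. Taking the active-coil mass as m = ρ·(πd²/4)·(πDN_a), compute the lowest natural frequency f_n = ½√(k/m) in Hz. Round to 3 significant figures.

k = Gd⁴/(8D³N_a) = (76.6×10³)(10.5⁴)/(8·133.0³·5) = 9.894 N/mm = 9894 N/m
Wire length L = πDN_a = π·133.0·5 = 2089.2 mm
m = ρ·(πd²/4)·L = 7850 × 86.59×10⁻⁶ m² × 2.0892 m = 1.4201 kg
f_n = ½√(k/m) = 0.5·√(9894/1.4201) = 0.5·√(6967.3) = 41.735 Hz

41.7 Hz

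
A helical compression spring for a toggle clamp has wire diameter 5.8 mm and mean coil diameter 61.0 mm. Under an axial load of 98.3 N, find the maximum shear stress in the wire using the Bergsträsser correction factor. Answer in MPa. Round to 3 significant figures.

88.3 MPa

Spring index C = D/d = 61.0/5.8 = 10.5172
K_B = (4C+2)/(4C−3) = 44.069/39.069 = 1.1280
τ₀ = 8FD/(πd³) = 8·98.3·61.0/(π·5.8³) = 47970.4/612.96 = 78.26 MPa
τ_max = K·τ₀ = 1.1280 × 78.26 = 88.276 MPa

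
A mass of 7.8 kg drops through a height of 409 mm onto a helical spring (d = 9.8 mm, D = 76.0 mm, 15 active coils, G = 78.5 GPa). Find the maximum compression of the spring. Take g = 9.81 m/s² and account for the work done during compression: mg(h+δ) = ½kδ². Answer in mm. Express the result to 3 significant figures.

73.3 mm

k = Gd⁴/(8D³N_a) = (78.5×10³)(9.8⁴)/(8·76.0³·15) = 13.745 N/mm
W = mg = 7.8 × 9.81 = 76.518 N
½kδ² − Wδ − Wh = 0 → δ = (W + √(W² + 2kWh))/k
δ = (76.518 + √(5855 + 860337))/13.745 = (76.518 + 930.69)/13.745 = 73.277 mm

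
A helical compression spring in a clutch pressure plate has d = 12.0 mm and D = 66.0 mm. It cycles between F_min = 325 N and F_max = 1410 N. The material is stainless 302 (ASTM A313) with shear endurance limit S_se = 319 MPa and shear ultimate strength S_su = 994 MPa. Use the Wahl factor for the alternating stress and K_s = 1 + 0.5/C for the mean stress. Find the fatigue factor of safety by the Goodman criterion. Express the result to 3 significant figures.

C = D/d = 66.0/12.0 = 5.5000; K_W = (4C−1)/(4C−4)+0.615/C = 1.2785; K_s = 1+0.5/C = 1.0909
F_a = (F_max−F_min)/2 = 542.5 N; F_m = (F_max+F_min)/2 = 867.5 N
τ_a = K_W·8F_aD/(πd³) = 1.2785 × 52.764 = 67.458 MPa
τ_m = K_s·8F_mD/(πd³) = 1.0909 × 84.374 = 92.045 MPa
Goodman: 1/n_f = τ_a/S_se + τ_m/S_su = 67.458/319 + 92.045/994 = 0.21147 + 0.09260 = 0.30407
n_f = 1/0.30407 = 3.289

3.29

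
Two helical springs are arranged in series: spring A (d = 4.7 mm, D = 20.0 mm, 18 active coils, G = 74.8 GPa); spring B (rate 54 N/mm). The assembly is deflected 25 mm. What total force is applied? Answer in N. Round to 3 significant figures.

k_A = Gd⁴/(8D³N_a) = (74.8×10³)(4.7⁴)/(8·20.0³·18) = 31.684 N/mm
Series: 1/k_eq = 1/31.684 + 1/54 = 0.05008; k_eq = 19.968 N/mm
F = k_eq·δ = 19.968·25 = 499.2 N

499 N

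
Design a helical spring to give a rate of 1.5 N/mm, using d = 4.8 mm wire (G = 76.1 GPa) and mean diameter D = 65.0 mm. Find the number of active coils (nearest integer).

N_a = Gd⁴/(8D³k) = (76.1×10³ × 4.8⁴)/(8 × 65.0³ × 1.5)
    = 4.0397e+07 / 3.2955e+06 = 12.26 → 12 coils

12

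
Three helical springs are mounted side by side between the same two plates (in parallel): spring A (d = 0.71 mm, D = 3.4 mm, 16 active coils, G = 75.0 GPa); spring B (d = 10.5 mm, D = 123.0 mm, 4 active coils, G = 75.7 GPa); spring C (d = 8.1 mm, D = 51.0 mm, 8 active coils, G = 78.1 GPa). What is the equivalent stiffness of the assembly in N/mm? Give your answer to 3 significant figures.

58.8 N/mm

k_A = Gd⁴/(8D³N_a) = (75.0×10³)(0.71⁴)/(8·3.4³·16) = 3.7883 N/mm
k_B = Gd⁴/(8D³N_a) = (75.7×10³)(10.5⁴)/(8·123.0³·4) = 15.452 N/mm
k_C = Gd⁴/(8D³N_a) = (78.1×10³)(8.1⁴)/(8·51.0³·8) = 39.6 N/mm
Parallel: k_eq = 3.7883 + 15.452 + 39.6 = 58.841 N/mm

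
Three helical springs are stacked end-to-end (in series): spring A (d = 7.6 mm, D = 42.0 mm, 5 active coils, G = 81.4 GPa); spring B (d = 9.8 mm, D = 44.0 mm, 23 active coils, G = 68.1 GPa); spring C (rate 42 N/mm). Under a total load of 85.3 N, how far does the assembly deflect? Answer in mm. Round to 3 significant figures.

k_A = Gd⁴/(8D³N_a) = (81.4×10³)(7.6⁴)/(8·42.0³·5) = 91.637 N/mm
k_B = Gd⁴/(8D³N_a) = (68.1×10³)(9.8⁴)/(8·44.0³·23) = 40.075 N/mm
Series: 1/k_eq = 1/91.637 + 1/40.075 + 1/42 = 0.059675; k_eq = 16.757 N/mm
δ = F/k_eq = 85.3/16.757 = 5.0903 mm

5.09 mm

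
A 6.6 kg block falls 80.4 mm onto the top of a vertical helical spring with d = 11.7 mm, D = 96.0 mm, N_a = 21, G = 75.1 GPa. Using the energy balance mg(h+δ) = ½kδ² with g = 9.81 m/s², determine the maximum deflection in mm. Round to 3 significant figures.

40.7 mm

k = Gd⁴/(8D³N_a) = (75.1×10³)(11.7⁴)/(8·96.0³·21) = 9.468 N/mm
W = mg = 6.6 × 9.81 = 64.746 N
½kδ² − Wδ − Wh = 0 → δ = (W + √(W² + 2kWh))/k
δ = (64.746 + √(4192 + 98573.3))/9.468 = (64.746 + 320.57)/9.468 = 40.697 mm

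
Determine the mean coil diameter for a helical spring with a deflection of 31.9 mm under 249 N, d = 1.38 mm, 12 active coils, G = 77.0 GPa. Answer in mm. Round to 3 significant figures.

Required rate k = F/δ = 249/31.9 = 7.8056 N/mm
D = (Gd⁴/(8N_a·k))^(1/3) = (77.0×10³·1.38⁴/(8·12·7.8056))^(1/3)
  = (372.672)^(1/3) = 7.1963 mm

7.20 mm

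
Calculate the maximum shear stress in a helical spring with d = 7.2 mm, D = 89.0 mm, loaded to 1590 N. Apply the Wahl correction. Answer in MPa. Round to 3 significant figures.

Spring index C = D/d = 89.0/7.2 = 12.3611
K_W = (4C−1)/(4C−4) + 0.615/C = 48.444/45.444 + 0.0498 = 1.1158
τ₀ = 8FD/(πd³) = 8·1590·89.0/(π·7.2³) = 1.13208e+06/1172.6 = 965.45 MPa
τ_max = K·τ₀ = 1.1158 × 965.45 = 1077.2 MPa

1080 MPa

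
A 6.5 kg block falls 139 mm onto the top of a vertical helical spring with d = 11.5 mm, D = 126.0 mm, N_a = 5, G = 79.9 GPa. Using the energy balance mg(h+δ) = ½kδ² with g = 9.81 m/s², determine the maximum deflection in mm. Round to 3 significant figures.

k = Gd⁴/(8D³N_a) = (79.9×10³)(11.5⁴)/(8·126.0³·5) = 17.465 N/mm
W = mg = 6.5 × 9.81 = 63.765 N
½kδ² − Wδ − Wh = 0 → δ = (W + √(W² + 2kWh))/k
δ = (63.765 + √(4066 + 309595))/17.465 = (63.765 + 560.05)/17.465 = 35.718 mm

35.7 mm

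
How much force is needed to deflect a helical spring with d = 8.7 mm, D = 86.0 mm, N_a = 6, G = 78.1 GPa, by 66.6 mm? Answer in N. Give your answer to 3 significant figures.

976 N

k = Gd⁴/(8D³N_a) = (78.1×10³)(8.7⁴)/(8·86.0³·6) = 14.655 N/mm
F = k·δ = 14.655 × 66.6 = 976.04 N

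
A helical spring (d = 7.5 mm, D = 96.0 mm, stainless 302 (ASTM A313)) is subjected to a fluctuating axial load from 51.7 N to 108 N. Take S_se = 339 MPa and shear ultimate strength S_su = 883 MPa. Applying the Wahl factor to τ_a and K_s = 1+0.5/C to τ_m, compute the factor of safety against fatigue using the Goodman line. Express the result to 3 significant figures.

9.26

C = D/d = 96.0/7.5 = 12.8000; K_W = (4C−1)/(4C−4)+0.615/C = 1.1116; K_s = 1+0.5/C = 1.0391
F_a = (F_max−F_min)/2 = 28.15 N; F_m = (F_max+F_min)/2 = 79.85 N
τ_a = K_W·8F_aD/(πd³) = 1.1116 × 16.312 = 18.132 MPa
τ_m = K_s·8F_mD/(πd³) = 1.0391 × 46.27 = 48.078 MPa
Goodman: 1/n_f = τ_a/S_se + τ_m/S_su = 18.132/339 + 48.078/883 = 0.05349 + 0.05445 = 0.10794
n_f = 1/0.10794 = 9.265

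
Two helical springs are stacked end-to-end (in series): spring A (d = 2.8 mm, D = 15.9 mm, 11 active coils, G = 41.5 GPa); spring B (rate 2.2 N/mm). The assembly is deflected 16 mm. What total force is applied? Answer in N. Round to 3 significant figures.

27.0 N

k_A = Gd⁴/(8D³N_a) = (41.5×10³)(2.8⁴)/(8·15.9³·11) = 7.2112 N/mm
Series: 1/k_eq = 1/7.2112 + 1/2.2 = 0.59322; k_eq = 1.6857 N/mm
F = k_eq·δ = 1.6857·16 = 26.971 N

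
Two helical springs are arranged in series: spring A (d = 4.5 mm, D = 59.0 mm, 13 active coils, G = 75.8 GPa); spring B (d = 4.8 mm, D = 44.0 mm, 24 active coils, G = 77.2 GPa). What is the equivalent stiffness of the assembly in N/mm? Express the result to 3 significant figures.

0.921 N/mm

k_A = Gd⁴/(8D³N_a) = (75.8×10³)(4.5⁴)/(8·59.0³·13) = 1.4552 N/mm
k_B = Gd⁴/(8D³N_a) = (77.2×10³)(4.8⁴)/(8·44.0³·24) = 2.5057 N/mm
Series: 1/k_eq = 1/1.4552 + 1/2.5057 = 1.0863; k_eq = 0.92058 N/mm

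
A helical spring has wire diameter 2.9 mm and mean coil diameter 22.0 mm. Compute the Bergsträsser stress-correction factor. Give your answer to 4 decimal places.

C = D/d = 22.0/2.9 = 7.5862
K_B = (4C+2)/(4C−3) = 32.345/27.345 = 1.1828

1.1828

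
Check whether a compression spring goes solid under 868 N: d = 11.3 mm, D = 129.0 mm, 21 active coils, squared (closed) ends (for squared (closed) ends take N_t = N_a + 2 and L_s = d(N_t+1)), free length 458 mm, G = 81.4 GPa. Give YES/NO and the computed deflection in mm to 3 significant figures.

YES, δ = 236 mm

k = Gd⁴/(8D³N_a) = (81.4×10³)(11.3⁴)/(8·129.0³·21) = 3.6801 N/mm
N_t = 23; L_s = 11.3·24 = 271.2 mm; δ_solid = L₀ − L_s = 458 − 271.2 = 186.8 mm
δ = F/k = 868/3.6801 = 235.86 mm
δ ≥ δ_solid → spring goes solid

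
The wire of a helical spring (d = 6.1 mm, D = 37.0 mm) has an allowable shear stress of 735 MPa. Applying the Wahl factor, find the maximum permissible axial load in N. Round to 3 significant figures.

1420 N

C = D/d = 37.0/6.1 = 6.0656
K_W = (4C−1)/(4C−4) + 0.615/C = 23.262/20.262 + 0.1014 = 1.2495
τ_max = K·8FD/(πd³) → F_max = τ_allow·πd³/(8DK)
F_max = 735·π·6.1³/(8·37.0·1.2495) = 5.2412e+05/369.84 = 1417.2 N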